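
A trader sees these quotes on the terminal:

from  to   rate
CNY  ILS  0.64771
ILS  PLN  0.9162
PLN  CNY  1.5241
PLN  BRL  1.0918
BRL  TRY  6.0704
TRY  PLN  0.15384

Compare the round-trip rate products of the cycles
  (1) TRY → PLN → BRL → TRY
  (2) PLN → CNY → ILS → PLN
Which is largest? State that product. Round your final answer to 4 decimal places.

(1) 0.15384 × 1.0918 × 6.0704 = 1.01960
(2) 1.5241 × 0.64771 × 0.9162 = 0.90445
Highest is cycle (1) at 1.0196 (>1, arbitrage).

1.0196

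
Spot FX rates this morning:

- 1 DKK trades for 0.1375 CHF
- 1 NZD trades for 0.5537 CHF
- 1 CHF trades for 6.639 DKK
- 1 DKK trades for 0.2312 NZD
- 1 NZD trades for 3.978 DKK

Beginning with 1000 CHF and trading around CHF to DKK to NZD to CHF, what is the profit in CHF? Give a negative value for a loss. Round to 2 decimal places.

1000 CHF × 6.639 = 6639 DKK
6639 DKK × 0.2312 = 1534.9368 NZD
1534.9368 NZD × 0.5537 = 849.89450616 CHF
Net change: 849.89450616 − 1000 = -150.10549384 CHF

-150.11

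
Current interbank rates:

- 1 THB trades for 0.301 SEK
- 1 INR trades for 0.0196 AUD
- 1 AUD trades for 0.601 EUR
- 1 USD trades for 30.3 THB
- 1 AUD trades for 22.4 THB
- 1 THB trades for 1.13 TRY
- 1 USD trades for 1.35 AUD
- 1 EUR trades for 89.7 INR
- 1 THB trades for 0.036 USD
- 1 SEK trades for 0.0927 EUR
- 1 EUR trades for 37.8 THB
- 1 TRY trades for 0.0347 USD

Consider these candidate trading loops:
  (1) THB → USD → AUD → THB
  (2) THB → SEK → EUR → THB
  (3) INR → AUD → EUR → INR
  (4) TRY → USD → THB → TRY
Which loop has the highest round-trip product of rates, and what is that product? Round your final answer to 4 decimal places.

(1) 0.036 × 1.35 × 22.4 = 1.08864
(2) 0.301 × 0.0927 × 37.8 = 1.05472
(3) 0.0196 × 0.601 × 89.7 = 1.05663
(4) 0.0347 × 30.3 × 1.13 = 1.18809
Highest is cycle (4) at 1.1881 (>1, arbitrage).

1.1881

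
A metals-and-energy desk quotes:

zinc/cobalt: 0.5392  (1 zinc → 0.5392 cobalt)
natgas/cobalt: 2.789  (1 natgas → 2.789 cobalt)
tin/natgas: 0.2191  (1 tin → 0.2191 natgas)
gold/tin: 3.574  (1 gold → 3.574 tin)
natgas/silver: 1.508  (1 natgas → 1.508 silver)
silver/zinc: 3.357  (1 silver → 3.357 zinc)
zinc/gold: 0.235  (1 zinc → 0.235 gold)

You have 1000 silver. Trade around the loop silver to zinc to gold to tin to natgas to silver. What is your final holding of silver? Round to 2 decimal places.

931.57

1000 silver × 3.357 = 3357 zinc
3357 zinc × 0.235 = 788.895 gold
788.895 gold × 3.574 = 2819.51073 tin
2819.51073 tin × 0.2191 = 617.754800943 natgas
617.754800943 natgas × 1.508 = 931.574239822044 silver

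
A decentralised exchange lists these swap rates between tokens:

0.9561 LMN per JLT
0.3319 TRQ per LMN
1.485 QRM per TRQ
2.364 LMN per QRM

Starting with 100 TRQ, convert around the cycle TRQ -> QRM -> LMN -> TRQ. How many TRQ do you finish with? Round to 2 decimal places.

100 TRQ × 1.485 = 148.5 QRM
148.5 QRM × 2.364 = 351.054 LMN
351.054 LMN × 0.3319 = 116.5148226 TRQ

116.51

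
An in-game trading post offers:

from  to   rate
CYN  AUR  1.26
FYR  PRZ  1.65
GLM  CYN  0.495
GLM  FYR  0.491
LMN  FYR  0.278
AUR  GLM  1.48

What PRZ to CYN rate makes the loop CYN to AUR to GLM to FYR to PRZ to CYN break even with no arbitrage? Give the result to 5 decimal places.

0.66192

Known legs of the cycle: 1.26 × 1.48 × 0.491 × 1.65 = 1.51076772
For no arbitrage the full-cycle product must be 1, so the missing rate is 1 / 1.51076772 ≈ 0.6619151.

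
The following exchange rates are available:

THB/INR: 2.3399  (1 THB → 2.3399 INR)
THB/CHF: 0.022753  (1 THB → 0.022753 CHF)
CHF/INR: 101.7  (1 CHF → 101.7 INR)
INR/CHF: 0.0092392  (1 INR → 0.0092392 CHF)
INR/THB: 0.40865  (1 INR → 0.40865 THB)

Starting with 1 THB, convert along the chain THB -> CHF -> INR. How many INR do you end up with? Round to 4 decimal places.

1 THB × 0.022753 = 0.022753 CHF
0.022753 CHF × 101.7 = 2.3139801 INR

2.3140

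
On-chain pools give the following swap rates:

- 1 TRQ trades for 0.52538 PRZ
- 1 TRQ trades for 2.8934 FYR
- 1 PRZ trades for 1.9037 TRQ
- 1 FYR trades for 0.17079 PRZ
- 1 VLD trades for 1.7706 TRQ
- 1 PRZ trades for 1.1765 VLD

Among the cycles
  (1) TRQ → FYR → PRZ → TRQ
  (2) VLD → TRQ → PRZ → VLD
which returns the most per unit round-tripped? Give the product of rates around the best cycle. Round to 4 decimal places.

1.0944

(1) 2.8934 × 0.17079 × 1.9037 = 0.94074
(2) 1.7706 × 0.52538 × 1.1765 = 1.09442
Highest is cycle (2) at 1.0944 (>1, arbitrage).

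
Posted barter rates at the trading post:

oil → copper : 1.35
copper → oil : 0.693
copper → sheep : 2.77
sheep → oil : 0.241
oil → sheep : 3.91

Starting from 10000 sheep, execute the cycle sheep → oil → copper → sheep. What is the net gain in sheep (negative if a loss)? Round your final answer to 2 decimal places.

-987.81

10000 sheep × 0.241 = 2410 oil
2410 oil × 1.35 = 3253.5 copper
3253.5 copper × 2.77 = 9012.195 sheep
Net change: 9012.195 − 10000 = -987.805 sheep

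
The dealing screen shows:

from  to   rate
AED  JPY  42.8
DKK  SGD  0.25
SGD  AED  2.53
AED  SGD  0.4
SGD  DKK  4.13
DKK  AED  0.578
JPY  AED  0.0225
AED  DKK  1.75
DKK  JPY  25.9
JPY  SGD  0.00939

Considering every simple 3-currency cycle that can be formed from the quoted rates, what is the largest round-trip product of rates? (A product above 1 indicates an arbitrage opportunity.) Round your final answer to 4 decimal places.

AED→DKK→SGD→AED: 1.75 × 0.25 × 2.53 = 1.10688
AED→DKK→JPY→AED: 1.75 × 25.9 × 0.0225 = 1.01981
AED→JPY→SGD→AED: 42.8 × 0.00939 × 2.53 = 1.01679
SGD→DKK→JPY→SGD: 4.13 × 25.9 × 0.00939 = 1.00442
AED→SGD→DKK→AED: 0.4 × 4.13 × 0.578 = 0.95486
Maximum is AED→DKK→SGD→AED at 1.1069; arbitrage exists.

1.1069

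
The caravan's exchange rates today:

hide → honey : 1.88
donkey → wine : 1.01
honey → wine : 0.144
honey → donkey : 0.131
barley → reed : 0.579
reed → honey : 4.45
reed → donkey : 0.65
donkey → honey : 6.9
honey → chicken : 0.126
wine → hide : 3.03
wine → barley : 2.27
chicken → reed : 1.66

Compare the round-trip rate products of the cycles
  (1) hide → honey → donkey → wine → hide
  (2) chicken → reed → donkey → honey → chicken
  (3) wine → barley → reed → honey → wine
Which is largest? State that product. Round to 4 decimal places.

(1) 1.88 × 0.131 × 1.01 × 3.03 = 0.75369
(2) 1.66 × 0.65 × 6.9 × 0.126 = 0.93808
(3) 2.27 × 0.579 × 4.45 × 0.144 = 0.84222
Highest is cycle (2) at 0.9381 (≤1, no arbitrage).

0.9381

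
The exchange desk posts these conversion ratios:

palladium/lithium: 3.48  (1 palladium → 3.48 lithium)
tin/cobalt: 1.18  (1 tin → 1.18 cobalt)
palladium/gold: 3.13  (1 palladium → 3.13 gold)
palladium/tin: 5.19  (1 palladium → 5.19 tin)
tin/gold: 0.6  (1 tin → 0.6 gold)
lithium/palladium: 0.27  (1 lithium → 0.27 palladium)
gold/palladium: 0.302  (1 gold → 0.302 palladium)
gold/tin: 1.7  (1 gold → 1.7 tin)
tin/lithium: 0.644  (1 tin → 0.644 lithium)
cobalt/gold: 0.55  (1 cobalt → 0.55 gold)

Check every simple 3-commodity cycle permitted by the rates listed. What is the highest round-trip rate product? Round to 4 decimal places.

gold→tin→cobalt→gold: 1.7 × 1.18 × 0.55 = 1.10330
palladium→tin→gold→palladium: 5.19 × 0.6 × 0.302 = 0.94043
lithium→palladium→tin→lithium: 0.27 × 5.19 × 0.644 = 0.90244
Maximum is gold→tin→cobalt→gold at 1.1033; arbitrage exists.

1.1033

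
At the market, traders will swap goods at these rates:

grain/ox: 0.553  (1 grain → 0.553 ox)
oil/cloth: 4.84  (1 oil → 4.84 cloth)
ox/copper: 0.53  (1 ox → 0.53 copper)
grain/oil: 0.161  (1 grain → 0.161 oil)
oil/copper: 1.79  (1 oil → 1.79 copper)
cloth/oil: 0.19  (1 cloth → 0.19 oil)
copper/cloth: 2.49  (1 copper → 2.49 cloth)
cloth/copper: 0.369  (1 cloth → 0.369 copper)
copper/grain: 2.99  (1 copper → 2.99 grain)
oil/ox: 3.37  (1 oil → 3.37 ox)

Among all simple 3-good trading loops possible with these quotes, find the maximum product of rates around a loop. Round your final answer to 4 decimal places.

0.8763

grain→ox→copper→grain: 0.553 × 0.53 × 2.99 = 0.87634
grain→oil→copper→grain: 0.161 × 1.79 × 2.99 = 0.86169
copper→cloth→oil→copper: 2.49 × 0.19 × 1.79 = 0.84685
Maximum is grain→ox→copper→grain at 0.8763; no arbitrage — every cycle loses value.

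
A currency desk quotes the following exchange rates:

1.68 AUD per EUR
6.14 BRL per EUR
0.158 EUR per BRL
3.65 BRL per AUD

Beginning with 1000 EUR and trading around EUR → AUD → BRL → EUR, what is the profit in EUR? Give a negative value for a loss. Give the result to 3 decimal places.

1000 EUR × 1.68 = 1680 AUD
1680 AUD × 3.65 = 6132 BRL
6132 BRL × 0.158 = 968.856 EUR
Net change: 968.856 − 1000 = -31.144 EUR

-31.144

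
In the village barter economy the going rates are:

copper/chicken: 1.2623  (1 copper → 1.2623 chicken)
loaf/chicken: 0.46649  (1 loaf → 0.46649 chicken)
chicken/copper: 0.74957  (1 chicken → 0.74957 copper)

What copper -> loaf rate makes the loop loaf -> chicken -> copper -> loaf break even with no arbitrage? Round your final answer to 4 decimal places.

Known legs of the cycle: 0.46649 × 0.74957 = 0.3496669093
For no arbitrage the full-cycle product must be 1, so the missing rate is 1 / 0.3496669093 ≈ 2.859865.

2.8599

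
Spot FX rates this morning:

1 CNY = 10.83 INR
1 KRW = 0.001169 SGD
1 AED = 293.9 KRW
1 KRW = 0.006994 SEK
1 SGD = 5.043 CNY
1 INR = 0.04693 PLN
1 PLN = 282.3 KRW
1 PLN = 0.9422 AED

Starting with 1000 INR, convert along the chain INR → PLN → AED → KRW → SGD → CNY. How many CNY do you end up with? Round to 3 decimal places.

1000 INR × 0.04693 = 46.93 PLN
46.93 PLN × 0.9422 = 44.217446 AED
44.217446 AED × 293.9 = 12995.5073794 KRW
12995.5073794 KRW × 0.001169 = 15.1917481265186 SGD
15.1917481265186 SGD × 5.043 = 76.6119858020332998 CNY

76.612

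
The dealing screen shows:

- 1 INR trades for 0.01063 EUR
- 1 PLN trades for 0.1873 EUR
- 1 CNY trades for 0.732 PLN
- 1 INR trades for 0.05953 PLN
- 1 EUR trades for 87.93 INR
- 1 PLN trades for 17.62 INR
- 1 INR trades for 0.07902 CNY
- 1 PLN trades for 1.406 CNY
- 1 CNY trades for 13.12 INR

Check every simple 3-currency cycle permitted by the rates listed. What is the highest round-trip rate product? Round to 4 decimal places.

CNY→INR→PLN→CNY: 13.12 × 0.05953 × 1.406 = 1.09813
CNY→PLN→INR→CNY: 0.732 × 17.62 × 0.07902 = 1.01919
EUR→INR→PLN→EUR: 87.93 × 0.05953 × 0.1873 = 0.98042
Maximum is CNY→INR→PLN→CNY at 1.0981; arbitrage exists.

1.0981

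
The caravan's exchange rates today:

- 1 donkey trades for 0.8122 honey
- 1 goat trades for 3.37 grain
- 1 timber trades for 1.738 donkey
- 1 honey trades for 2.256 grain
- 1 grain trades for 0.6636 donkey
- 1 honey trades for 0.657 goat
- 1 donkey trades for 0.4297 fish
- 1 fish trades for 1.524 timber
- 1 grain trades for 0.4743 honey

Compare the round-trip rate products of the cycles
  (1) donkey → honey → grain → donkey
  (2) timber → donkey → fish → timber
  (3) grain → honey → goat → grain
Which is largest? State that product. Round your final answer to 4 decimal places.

1.2159

(1) 0.8122 × 2.256 × 0.6636 = 1.21593
(2) 1.738 × 0.4297 × 1.524 = 1.13815
(3) 0.4743 × 0.657 × 3.37 = 1.05014
Highest is cycle (1) at 1.2159 (>1, arbitrage).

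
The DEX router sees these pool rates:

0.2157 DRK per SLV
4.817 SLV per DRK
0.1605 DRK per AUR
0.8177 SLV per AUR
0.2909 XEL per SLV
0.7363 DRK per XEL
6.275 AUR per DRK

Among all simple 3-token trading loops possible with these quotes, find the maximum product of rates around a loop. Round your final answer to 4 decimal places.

1.1068

AUR→SLV→DRK→AUR: 0.8177 × 0.2157 × 6.275 = 1.10677
SLV→XEL→DRK→SLV: 0.2909 × 0.7363 × 4.817 = 1.03175
Maximum is AUR→SLV→DRK→AUR at 1.1068; arbitrage exists.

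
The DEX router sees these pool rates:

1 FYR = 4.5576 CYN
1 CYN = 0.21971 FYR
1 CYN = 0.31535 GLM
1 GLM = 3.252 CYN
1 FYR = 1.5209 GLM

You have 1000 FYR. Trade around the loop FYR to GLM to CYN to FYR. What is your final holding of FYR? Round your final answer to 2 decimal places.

1000 FYR × 1.5209 = 1520.9 GLM
1520.9 GLM × 3.252 = 4945.9668 CYN
4945.9668 CYN × 0.21971 = 1086.678365628 FYR

1086.68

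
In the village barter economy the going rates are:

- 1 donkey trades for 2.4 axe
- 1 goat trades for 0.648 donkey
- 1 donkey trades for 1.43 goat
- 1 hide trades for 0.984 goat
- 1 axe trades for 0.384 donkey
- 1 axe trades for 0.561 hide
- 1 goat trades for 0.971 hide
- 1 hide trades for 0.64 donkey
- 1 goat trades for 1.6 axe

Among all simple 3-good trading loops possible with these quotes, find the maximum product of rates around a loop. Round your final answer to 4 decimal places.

0.8887

hide→donkey→goat→hide: 0.64 × 1.43 × 0.971 = 0.88866
hide→goat→axe→hide: 0.984 × 1.6 × 0.561 = 0.88324
donkey→goat→axe→donkey: 1.43 × 1.6 × 0.384 = 0.87859
hide→donkey→axe→hide: 0.64 × 2.4 × 0.561 = 0.86170
Maximum is hide→donkey→goat→hide at 0.8887; no arbitrage — every cycle loses value.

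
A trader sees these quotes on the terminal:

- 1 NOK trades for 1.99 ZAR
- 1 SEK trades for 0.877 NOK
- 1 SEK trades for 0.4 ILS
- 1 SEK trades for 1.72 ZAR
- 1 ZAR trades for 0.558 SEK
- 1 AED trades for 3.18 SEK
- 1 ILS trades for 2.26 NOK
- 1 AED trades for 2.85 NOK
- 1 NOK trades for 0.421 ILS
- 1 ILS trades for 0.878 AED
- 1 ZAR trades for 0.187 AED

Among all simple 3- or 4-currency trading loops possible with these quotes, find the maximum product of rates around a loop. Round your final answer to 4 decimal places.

ILS→AED→SEK→ILS: 0.878 × 3.18 × 0.4 = 1.11682
NOK→ZAR→AED→NOK: 1.99 × 0.187 × 2.85 = 1.06057
NOK→ILS→AED→NOK: 0.421 × 0.878 × 2.85 = 1.05347
NOK→ZAR→AED→SEK→NOK: 1.99 × 0.187 × 3.18 × 0.877 = 1.03782
NOK→ILS→AED→SEK→NOK: 0.421 × 0.878 × 3.18 × 0.877 = 1.03087
ZAR→AED→SEK→ZAR: 0.187 × 3.18 × 1.72 = 1.02282
NOK→ZAR→SEK→ILS→NOK: 1.99 × 0.558 × 0.4 × 2.26 = 1.00382
NOK→ZAR→SEK→NOK: 1.99 × 0.558 × 0.877 = 0.97384
Maximum is ILS→AED→SEK→ILS at 1.1168; arbitrage exists.

1.1168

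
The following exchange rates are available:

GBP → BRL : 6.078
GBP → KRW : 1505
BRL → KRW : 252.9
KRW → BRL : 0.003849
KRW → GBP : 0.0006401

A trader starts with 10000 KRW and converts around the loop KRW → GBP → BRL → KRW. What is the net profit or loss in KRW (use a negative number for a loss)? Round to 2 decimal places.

10000 KRW × 0.0006401 = 6.401 GBP
6.401 GBP × 6.078 = 38.905278 BRL
38.905278 BRL × 252.9 = 9839.1448062 KRW
Net change: 9839.1448062 − 10000 = -160.8551938 KRW

-160.86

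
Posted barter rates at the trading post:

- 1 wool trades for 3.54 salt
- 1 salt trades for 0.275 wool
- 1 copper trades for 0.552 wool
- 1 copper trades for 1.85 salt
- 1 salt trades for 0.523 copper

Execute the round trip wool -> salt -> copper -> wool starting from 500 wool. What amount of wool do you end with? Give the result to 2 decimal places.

510.99

500 wool × 3.54 = 1770 salt
1770 salt × 0.523 = 925.71 copper
925.71 copper × 0.552 = 510.99192 wool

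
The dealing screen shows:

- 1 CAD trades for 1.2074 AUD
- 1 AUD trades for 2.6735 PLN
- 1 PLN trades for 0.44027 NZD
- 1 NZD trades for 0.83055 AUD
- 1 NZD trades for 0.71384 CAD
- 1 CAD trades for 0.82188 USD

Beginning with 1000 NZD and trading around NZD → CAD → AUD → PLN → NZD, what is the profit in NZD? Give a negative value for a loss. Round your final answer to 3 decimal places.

1000 NZD × 0.71384 = 713.84 CAD
713.84 CAD × 1.2074 = 861.890416 AUD
861.890416 AUD × 2.6735 = 2304.264027176 PLN
2304.264027176 PLN × 0.44027 = 1014.49832324477752 NZD
Net change: 1014.49832324477752 − 1000 = 14.49832324477752 NZD

14.498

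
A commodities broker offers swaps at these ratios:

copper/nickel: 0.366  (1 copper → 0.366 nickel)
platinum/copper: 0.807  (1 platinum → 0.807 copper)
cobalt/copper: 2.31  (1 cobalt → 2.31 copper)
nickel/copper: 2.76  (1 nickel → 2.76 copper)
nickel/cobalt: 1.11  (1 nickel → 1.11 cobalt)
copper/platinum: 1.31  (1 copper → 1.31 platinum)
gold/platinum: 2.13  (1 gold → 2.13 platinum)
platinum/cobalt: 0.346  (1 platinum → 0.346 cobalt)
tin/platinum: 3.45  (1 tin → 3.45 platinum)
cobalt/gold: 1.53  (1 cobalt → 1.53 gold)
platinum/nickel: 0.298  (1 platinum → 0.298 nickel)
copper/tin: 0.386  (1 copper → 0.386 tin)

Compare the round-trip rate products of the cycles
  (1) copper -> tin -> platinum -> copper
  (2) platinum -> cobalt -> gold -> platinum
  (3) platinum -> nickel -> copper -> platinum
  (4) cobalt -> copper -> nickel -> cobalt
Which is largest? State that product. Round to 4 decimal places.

1.1276

(1) 0.386 × 3.45 × 0.807 = 1.07468
(2) 0.346 × 1.53 × 2.13 = 1.12758
(3) 0.298 × 2.76 × 1.31 = 1.07745
(4) 2.31 × 0.366 × 1.11 = 0.93846
Highest is cycle (2) at 1.1276 (>1, arbitrage).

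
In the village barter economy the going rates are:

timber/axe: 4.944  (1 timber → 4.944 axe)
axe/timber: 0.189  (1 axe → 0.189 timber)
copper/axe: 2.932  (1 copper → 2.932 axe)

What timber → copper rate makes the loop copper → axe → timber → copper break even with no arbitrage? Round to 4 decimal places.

Known legs of the cycle: 2.932 × 0.189 = 0.554148
For no arbitrage the full-cycle product must be 1, so the missing rate is 1 / 0.554148 ≈ 1.804572.

1.8046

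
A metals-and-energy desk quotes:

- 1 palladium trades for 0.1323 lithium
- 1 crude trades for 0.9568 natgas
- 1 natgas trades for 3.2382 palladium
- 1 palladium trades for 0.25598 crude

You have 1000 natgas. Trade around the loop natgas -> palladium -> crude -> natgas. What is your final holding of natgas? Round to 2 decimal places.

793.11

1000 natgas × 3.2382 = 3238.2 palladium
3238.2 palladium × 0.25598 = 828.914436 crude
828.914436 crude × 0.9568 = 793.1053323648 natgas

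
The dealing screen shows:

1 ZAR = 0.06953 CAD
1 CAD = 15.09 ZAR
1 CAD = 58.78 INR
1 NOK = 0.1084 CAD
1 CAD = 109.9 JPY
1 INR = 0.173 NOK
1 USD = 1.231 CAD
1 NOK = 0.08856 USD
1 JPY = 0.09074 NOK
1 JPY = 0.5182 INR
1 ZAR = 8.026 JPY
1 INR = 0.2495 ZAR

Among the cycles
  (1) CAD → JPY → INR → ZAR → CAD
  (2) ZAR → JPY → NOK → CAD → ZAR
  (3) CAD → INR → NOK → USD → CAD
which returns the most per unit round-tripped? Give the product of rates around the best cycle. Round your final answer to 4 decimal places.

1.1913

(1) 109.9 × 0.5182 × 0.2495 × 0.06953 = 0.98796
(2) 8.026 × 0.09074 × 0.1084 × 15.09 = 1.19129
(3) 58.78 × 0.173 × 0.08856 × 1.231 = 1.10859
Highest is cycle (2) at 1.1913 (>1, arbitrage).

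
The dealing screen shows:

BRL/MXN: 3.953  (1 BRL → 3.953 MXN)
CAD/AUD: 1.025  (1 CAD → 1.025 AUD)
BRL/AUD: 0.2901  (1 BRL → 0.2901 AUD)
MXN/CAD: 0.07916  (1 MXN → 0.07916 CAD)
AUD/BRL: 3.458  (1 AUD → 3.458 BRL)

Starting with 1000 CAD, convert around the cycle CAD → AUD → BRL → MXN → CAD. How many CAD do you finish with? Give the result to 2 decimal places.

1000 CAD × 1.025 = 1025 AUD
1025 AUD × 3.458 = 3544.45 BRL
3544.45 BRL × 3.953 = 14011.21085 MXN
14011.21085 MXN × 0.07916 = 1109.127450886 CAD

1109.13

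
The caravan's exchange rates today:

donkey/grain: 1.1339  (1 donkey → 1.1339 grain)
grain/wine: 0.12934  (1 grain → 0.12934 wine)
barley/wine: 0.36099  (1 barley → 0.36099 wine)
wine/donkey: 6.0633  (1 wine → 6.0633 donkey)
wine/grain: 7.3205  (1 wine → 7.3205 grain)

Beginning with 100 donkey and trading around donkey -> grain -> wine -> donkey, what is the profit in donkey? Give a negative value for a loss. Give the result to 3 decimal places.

100 donkey × 1.1339 = 113.39 grain
113.39 grain × 0.12934 = 14.6658626 wine
14.6658626 wine × 6.0633 = 88.92352470258 donkey
Net change: 88.92352470258 − 100 = -11.07647529742 donkey

-11.076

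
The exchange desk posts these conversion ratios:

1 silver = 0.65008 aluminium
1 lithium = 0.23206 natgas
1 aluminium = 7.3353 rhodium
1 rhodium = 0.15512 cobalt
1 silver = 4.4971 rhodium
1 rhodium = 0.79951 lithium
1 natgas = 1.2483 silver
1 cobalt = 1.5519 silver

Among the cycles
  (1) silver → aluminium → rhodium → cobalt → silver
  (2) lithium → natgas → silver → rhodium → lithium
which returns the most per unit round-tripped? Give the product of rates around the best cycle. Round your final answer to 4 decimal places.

1.1479

(1) 0.65008 × 7.3353 × 0.15512 × 1.5519 = 1.14793
(2) 0.23206 × 1.2483 × 4.4971 × 0.79951 = 1.04154
Highest is cycle (1) at 1.1479 (>1, arbitrage).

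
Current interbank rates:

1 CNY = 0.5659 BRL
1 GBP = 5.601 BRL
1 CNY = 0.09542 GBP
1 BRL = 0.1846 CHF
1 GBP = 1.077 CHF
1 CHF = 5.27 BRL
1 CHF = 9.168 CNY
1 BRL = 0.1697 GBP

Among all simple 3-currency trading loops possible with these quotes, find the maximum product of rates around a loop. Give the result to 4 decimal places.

0.9632

BRL→GBP→CHF→BRL: 0.1697 × 1.077 × 5.27 = 0.96318
BRL→CHF→CNY→BRL: 0.1846 × 9.168 × 0.5659 = 0.95774
CNY→GBP→CHF→CNY: 0.09542 × 1.077 × 9.168 = 0.94217
Maximum is BRL→GBP→CHF→BRL at 0.9632; no arbitrage — every cycle loses value.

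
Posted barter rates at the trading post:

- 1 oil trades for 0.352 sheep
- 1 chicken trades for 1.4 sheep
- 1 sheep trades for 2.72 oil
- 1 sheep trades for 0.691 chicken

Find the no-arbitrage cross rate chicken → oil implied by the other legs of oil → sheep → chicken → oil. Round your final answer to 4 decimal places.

Known legs of the cycle: 0.352 × 0.691 = 0.243232
For no arbitrage the full-cycle product must be 1, so the missing rate is 1 / 0.243232 ≈ 4.111301.

4.1113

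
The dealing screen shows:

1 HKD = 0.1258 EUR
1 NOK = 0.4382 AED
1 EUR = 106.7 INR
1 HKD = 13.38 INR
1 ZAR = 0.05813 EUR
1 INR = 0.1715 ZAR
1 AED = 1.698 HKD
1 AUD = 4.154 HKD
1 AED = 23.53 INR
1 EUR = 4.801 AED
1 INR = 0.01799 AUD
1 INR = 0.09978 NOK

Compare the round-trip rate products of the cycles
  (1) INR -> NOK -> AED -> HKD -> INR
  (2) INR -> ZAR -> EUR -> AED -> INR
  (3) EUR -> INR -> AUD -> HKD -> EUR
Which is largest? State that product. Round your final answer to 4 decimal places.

1.1262

(1) 0.09978 × 0.4382 × 1.698 × 13.38 = 0.99337
(2) 0.1715 × 0.05813 × 4.801 × 23.53 = 1.12621
(3) 106.7 × 0.01799 × 4.154 × 0.1258 = 1.00310
Highest is cycle (2) at 1.1262 (>1, arbitrage).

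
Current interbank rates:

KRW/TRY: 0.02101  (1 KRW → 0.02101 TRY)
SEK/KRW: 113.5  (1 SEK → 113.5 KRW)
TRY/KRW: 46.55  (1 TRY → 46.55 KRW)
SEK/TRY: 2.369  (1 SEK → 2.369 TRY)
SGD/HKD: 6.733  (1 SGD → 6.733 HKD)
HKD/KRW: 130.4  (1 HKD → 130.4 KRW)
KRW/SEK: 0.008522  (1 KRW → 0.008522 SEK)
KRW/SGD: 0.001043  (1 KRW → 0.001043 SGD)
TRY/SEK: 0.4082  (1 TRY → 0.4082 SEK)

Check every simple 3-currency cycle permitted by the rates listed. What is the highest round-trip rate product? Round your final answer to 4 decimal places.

KRW→TRY→SEK→KRW: 0.02101 × 0.4082 × 113.5 = 0.97341
KRW→SEK→TRY→KRW: 0.008522 × 2.369 × 46.55 = 0.93978
KRW→SGD→HKD→KRW: 0.001043 × 6.733 × 130.4 = 0.91574
Maximum is KRW→TRY→SEK→KRW at 0.9734; no arbitrage — every cycle loses value.

0.9734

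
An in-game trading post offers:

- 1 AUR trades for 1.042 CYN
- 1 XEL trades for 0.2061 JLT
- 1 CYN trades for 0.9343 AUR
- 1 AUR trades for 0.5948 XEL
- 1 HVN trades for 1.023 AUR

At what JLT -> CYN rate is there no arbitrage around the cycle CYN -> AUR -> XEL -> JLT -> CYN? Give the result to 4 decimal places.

8.7310

Known legs of the cycle: 0.9343 × 0.5948 × 0.2061 = 0.114534230004
For no arbitrage the full-cycle product must be 1, so the missing rate is 1 / 0.114534230004 ≈ 8.731014.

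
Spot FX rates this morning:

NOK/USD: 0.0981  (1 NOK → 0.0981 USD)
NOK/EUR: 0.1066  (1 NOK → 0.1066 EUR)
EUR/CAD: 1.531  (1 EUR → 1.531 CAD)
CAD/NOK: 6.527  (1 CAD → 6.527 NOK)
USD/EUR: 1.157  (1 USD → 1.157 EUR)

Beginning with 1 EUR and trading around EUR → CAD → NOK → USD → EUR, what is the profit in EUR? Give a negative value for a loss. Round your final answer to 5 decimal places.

0.13420

1 EUR × 1.531 = 1.531 CAD
1.531 CAD × 6.527 = 9.992837 NOK
9.992837 NOK × 0.0981 = 0.9802973097 USD
0.9802973097 USD × 1.157 = 1.1342039873229 EUR
Net change: 1.1342039873229 − 1 = 0.1342039873229 EUR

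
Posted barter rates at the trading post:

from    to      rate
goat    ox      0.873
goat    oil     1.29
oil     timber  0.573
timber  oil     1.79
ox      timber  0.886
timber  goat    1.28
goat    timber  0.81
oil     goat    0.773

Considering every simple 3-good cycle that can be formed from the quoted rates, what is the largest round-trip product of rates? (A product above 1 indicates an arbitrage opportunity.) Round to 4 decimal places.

oil→goat→timber→oil: 0.773 × 0.81 × 1.79 = 1.12077
timber→goat→ox→timber: 1.28 × 0.873 × 0.886 = 0.99005
oil→timber→goat→oil: 0.573 × 1.28 × 1.29 = 0.94614
Maximum is oil→goat→timber→oil at 1.1208; arbitrage exists.

1.1208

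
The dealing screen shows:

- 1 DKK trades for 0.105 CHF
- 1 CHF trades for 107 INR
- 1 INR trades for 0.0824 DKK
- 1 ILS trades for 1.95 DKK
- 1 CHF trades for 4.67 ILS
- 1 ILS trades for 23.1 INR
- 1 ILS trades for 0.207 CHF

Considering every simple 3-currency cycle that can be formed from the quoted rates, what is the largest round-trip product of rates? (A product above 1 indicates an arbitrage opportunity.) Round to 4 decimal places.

0.9562

ILS→DKK→CHF→ILS: 1.95 × 0.105 × 4.67 = 0.95618
INR→DKK→CHF→INR: 0.0824 × 0.105 × 107 = 0.92576
Maximum is ILS→DKK→CHF→ILS at 0.9562; no arbitrage — every cycle loses value.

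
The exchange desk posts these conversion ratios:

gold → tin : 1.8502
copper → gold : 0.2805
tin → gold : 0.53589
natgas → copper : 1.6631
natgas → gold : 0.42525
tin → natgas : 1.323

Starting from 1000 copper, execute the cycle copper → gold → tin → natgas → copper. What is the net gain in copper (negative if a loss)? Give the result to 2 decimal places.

1000 copper × 0.2805 = 280.5 gold
280.5 gold × 1.8502 = 518.9811 tin
518.9811 tin × 1.323 = 686.6119953 natgas
686.6119953 natgas × 1.6631 = 1141.90440938343 copper
Net change: 1141.90440938343 − 1000 = 141.90440938343 copper

141.90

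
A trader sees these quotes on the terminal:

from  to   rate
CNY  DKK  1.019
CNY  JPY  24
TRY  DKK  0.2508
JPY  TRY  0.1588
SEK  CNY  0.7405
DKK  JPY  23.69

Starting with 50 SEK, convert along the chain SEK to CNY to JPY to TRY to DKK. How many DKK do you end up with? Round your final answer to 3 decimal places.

35.390

50 SEK × 0.7405 = 37.025 CNY
37.025 CNY × 24 = 888.6 JPY
888.6 JPY × 0.1588 = 141.10968 TRY
141.10968 TRY × 0.2508 = 35.390307744 DKK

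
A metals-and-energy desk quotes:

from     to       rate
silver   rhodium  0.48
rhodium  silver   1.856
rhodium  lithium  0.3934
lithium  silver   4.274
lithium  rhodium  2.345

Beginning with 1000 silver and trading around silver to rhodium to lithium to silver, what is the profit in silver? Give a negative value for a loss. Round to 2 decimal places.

1000 silver × 0.48 = 480 rhodium
480 rhodium × 0.3934 = 188.832 lithium
188.832 lithium × 4.274 = 807.067968 silver
Net change: 807.067968 − 1000 = -192.932032 silver

-192.93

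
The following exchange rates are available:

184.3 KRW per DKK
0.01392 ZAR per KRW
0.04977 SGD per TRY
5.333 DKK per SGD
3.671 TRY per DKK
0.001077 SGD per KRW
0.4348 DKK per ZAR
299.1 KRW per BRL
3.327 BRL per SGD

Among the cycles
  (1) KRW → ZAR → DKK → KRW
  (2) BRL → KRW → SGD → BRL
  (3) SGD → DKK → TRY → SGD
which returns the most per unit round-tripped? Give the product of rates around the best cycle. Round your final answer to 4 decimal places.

(1) 0.01392 × 0.4348 × 184.3 = 1.11546
(2) 299.1 × 0.001077 × 3.327 = 1.07173
(3) 5.333 × 3.671 × 0.04977 = 0.97437
Highest is cycle (1) at 1.1155 (>1, arbitrage).

1.1155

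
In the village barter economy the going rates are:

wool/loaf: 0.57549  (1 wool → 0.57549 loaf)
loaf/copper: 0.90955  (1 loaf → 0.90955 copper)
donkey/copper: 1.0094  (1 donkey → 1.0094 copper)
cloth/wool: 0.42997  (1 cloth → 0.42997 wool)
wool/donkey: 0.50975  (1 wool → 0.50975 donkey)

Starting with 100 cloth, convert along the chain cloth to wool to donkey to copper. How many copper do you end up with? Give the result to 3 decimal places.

22.124

100 cloth × 0.42997 = 42.997 wool
42.997 wool × 0.50975 = 21.91772075 donkey
21.91772075 donkey × 1.0094 = 22.12374732505 copper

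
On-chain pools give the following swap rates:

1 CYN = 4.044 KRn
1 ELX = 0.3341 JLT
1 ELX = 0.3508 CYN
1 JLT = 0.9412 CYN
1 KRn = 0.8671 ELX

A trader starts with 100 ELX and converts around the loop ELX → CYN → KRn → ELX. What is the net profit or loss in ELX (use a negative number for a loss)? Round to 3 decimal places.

100 ELX × 0.3508 = 35.08 CYN
35.08 CYN × 4.044 = 141.86352 KRn
141.86352 KRn × 0.8671 = 123.009858192 ELX
Net change: 123.009858192 − 100 = 23.009858192 ELX

23.010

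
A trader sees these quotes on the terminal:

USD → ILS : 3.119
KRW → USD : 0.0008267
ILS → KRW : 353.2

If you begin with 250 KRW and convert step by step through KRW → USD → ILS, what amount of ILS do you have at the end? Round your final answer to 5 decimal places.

0.64462

250 KRW × 0.0008267 = 0.206675 USD
0.206675 USD × 3.119 = 0.644619325 ILS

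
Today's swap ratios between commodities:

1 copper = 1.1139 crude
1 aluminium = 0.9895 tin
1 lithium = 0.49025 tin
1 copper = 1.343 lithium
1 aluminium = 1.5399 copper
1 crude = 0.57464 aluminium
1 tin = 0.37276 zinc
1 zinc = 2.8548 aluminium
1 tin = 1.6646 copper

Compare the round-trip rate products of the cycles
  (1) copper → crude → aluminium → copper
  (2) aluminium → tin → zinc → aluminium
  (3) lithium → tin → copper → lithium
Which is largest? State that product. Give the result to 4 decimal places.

(1) 1.1139 × 0.57464 × 1.5399 = 0.98568
(2) 0.9895 × 0.37276 × 2.8548 = 1.05298
(3) 0.49025 × 1.6646 × 1.343 = 1.09598
Highest is cycle (3) at 1.0960 (>1, arbitrage).

1.0960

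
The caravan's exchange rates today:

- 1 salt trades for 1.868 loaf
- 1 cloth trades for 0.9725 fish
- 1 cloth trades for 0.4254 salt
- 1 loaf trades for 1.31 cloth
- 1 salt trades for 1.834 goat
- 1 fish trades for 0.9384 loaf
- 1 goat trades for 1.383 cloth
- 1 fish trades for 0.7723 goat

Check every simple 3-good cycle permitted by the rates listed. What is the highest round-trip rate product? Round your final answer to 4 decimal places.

cloth→fish→loaf→cloth: 0.9725 × 0.9384 × 1.31 = 1.19550
goat→cloth→salt→goat: 1.383 × 0.4254 × 1.834 = 1.07899
salt→loaf→cloth→salt: 1.868 × 1.31 × 0.4254 = 1.04099
goat→cloth→fish→goat: 1.383 × 0.9725 × 0.7723 = 1.03872
Maximum is cloth→fish→loaf→cloth at 1.1955; arbitrage exists.

1.1955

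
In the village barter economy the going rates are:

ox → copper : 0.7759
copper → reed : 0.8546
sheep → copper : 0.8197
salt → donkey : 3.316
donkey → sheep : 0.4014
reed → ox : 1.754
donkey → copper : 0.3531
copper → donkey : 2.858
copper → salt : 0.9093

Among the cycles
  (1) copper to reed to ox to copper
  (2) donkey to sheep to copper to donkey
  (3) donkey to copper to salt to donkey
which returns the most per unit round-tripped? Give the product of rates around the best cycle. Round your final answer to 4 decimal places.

(1) 0.8546 × 1.754 × 0.7759 = 1.16305
(2) 0.4014 × 0.8197 × 2.858 = 0.94036
(3) 0.3531 × 0.9093 × 3.316 = 1.06468
Highest is cycle (1) at 1.1630 (>1, arbitrage).

1.1630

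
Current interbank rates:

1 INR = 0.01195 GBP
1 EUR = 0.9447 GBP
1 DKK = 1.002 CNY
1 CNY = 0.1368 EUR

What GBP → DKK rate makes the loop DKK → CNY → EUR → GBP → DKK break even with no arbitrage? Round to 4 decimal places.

Known legs of the cycle: 1.002 × 0.1368 × 0.9447 = 0.12949342992
For no arbitrage the full-cycle product must be 1, so the missing rate is 1 / 0.12949342992 ≈ 7.722400.

7.7224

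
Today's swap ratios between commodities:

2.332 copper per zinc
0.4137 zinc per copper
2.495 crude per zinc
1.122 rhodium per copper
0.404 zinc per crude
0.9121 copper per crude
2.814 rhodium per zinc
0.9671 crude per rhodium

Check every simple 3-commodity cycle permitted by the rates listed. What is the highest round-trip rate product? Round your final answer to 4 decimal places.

1.0995

zinc→rhodium→crude→zinc: 2.814 × 0.9671 × 0.404 = 1.09945
crude→copper→rhodium→crude: 0.9121 × 1.122 × 0.9671 = 0.98971
zinc→crude→copper→zinc: 2.495 × 0.9121 × 0.4137 = 0.94145
Maximum is zinc→rhodium→crude→zinc at 1.0995; arbitrage exists.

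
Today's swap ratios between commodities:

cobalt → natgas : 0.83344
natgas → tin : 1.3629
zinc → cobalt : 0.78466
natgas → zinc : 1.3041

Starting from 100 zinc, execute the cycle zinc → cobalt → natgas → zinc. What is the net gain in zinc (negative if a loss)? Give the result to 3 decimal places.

100 zinc × 0.78466 = 78.466 cobalt
78.466 cobalt × 0.83344 = 65.39670304 natgas
65.39670304 natgas × 1.3041 = 85.283840434464 zinc
Net change: 85.283840434464 − 100 = -14.716159565536 zinc

-14.716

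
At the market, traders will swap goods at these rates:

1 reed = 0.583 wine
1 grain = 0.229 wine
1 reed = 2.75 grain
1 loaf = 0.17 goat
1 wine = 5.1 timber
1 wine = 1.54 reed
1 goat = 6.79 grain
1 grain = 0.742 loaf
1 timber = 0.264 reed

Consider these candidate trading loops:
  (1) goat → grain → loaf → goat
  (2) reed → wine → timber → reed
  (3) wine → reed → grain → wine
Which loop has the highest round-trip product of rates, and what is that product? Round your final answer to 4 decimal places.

(1) 6.79 × 0.742 × 0.17 = 0.85649
(2) 0.583 × 5.1 × 0.264 = 0.78495
(3) 1.54 × 2.75 × 0.229 = 0.96982
Highest is cycle (3) at 0.9698 (≤1, no arbitrage).

0.9698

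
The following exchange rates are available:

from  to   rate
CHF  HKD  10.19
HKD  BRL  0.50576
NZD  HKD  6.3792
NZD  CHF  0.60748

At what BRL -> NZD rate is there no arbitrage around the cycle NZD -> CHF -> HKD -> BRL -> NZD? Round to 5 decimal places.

0.31941

Known legs of the cycle: 0.60748 × 10.19 × 0.50576 = 3.130766274112
For no arbitrage the full-cycle product must be 1, so the missing rate is 1 / 3.130766274112 ≈ 0.3194106.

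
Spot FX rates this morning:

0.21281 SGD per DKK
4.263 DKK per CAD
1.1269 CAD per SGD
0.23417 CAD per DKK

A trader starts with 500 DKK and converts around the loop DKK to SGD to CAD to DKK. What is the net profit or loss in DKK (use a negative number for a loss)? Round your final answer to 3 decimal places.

11.167

500 DKK × 0.21281 = 106.405 SGD
106.405 SGD × 1.1269 = 119.9077945 CAD
119.9077945 CAD × 4.263 = 511.1669279535 DKK
Net change: 511.1669279535 − 500 = 11.1669279535 DKK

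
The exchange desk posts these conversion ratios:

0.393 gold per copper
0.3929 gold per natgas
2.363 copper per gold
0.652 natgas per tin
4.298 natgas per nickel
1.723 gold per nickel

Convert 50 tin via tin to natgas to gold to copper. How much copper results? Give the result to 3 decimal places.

30.267

50 tin × 0.652 = 32.6 natgas
32.6 natgas × 0.3929 = 12.80854 gold
12.80854 gold × 2.363 = 30.26658002 copper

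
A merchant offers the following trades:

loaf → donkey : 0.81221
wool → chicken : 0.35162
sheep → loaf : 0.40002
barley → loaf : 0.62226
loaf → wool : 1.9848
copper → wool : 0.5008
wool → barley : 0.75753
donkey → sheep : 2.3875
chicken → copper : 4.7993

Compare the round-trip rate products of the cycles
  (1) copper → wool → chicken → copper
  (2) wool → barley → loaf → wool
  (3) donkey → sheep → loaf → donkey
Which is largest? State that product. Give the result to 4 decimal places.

(1) 0.5008 × 0.35162 × 4.7993 = 0.84511
(2) 0.75753 × 0.62226 × 1.9848 = 0.93560
(3) 2.3875 × 0.40002 × 0.81221 = 0.77570
Highest is cycle (2) at 0.9356 (≤1, no arbitrage).

0.9356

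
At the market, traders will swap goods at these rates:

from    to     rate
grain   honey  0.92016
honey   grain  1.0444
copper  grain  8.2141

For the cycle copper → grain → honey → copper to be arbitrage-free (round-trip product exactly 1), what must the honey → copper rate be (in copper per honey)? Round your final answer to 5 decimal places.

Known legs of the cycle: 8.2141 × 0.92016 = 7.558286256
For no arbitrage the full-cycle product must be 1, so the missing rate is 1 / 7.558286256 ≈ 0.1323051.

0.13231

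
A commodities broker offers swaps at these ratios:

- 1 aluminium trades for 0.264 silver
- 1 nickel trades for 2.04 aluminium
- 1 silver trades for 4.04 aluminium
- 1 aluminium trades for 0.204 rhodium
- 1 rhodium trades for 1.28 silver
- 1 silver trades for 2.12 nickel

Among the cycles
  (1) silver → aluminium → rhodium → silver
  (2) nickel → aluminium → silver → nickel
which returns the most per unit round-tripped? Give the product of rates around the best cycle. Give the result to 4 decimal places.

(1) 4.04 × 0.204 × 1.28 = 1.05492
(2) 2.04 × 0.264 × 2.12 = 1.14175
Highest is cycle (2) at 1.1417 (>1, arbitrage).

1.1417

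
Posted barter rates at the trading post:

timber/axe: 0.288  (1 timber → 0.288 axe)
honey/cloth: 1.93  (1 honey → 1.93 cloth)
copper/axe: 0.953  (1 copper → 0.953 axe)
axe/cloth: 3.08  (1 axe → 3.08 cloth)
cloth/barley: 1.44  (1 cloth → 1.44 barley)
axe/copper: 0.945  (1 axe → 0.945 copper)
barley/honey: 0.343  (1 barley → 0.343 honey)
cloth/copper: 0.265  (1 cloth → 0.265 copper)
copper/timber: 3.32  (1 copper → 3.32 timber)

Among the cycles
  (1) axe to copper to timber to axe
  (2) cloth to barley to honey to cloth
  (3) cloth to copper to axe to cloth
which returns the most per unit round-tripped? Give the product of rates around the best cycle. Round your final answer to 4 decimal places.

0.9533

(1) 0.945 × 3.32 × 0.288 = 0.90357
(2) 1.44 × 0.343 × 1.93 = 0.95327
(3) 0.265 × 0.953 × 3.08 = 0.77784
Highest is cycle (2) at 0.9533 (≤1, no arbitrage).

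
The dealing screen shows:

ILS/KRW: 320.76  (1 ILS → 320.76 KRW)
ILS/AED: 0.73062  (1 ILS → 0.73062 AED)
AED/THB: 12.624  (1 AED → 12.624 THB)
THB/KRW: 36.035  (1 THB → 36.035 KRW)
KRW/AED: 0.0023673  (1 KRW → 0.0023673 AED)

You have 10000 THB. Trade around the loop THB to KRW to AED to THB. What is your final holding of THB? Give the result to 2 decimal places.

10768.99

10000 THB × 36.035 = 360350 KRW
360350 KRW × 0.0023673 = 853.056555 AED
853.056555 AED × 12.624 = 10768.98595032 THB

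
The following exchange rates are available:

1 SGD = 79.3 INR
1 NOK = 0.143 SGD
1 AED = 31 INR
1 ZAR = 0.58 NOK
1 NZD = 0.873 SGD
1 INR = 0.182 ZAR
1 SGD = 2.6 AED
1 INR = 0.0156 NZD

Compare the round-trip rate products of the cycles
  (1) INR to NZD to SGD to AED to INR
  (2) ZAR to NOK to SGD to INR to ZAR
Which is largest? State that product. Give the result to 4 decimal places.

1.1970

(1) 0.0156 × 0.873 × 2.6 × 31 = 1.09768
(2) 0.58 × 0.143 × 79.3 × 0.182 = 1.19704
Highest is cycle (2) at 1.1970 (>1, arbitrage).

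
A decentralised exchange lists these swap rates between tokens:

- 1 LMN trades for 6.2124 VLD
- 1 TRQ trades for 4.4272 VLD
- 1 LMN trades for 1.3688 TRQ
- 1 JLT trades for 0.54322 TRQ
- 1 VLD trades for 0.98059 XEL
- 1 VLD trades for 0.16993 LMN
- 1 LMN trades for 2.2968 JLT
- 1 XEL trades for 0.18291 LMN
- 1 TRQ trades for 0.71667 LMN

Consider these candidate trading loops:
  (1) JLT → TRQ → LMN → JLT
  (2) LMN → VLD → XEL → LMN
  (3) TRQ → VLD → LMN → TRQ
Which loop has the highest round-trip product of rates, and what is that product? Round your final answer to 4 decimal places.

(1) 0.54322 × 0.71667 × 2.2968 = 0.89417
(2) 6.2124 × 0.98059 × 0.18291 = 1.11425
(3) 4.4272 × 0.16993 × 1.3688 = 1.02977
Highest is cycle (2) at 1.1143 (>1, arbitrage).

1.1143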